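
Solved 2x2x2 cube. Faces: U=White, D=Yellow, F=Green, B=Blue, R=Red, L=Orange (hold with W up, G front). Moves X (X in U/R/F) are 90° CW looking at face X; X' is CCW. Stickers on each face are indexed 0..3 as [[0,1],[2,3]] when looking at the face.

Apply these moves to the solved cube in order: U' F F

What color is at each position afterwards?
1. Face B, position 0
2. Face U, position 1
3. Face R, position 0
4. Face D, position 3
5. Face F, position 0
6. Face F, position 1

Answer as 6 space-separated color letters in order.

After move 1 (U'): U=WWWW F=OOGG R=GGRR B=RRBB L=BBOO
After move 2 (F): F=GOGO U=WWOB R=WGWR D=RGYY L=BYOY
After move 3 (F): F=GGOO U=WWYY R=OGBR D=WWYY L=BROG
Query 1: B[0] = R
Query 2: U[1] = W
Query 3: R[0] = O
Query 4: D[3] = Y
Query 5: F[0] = G
Query 6: F[1] = G

Answer: R W O Y G G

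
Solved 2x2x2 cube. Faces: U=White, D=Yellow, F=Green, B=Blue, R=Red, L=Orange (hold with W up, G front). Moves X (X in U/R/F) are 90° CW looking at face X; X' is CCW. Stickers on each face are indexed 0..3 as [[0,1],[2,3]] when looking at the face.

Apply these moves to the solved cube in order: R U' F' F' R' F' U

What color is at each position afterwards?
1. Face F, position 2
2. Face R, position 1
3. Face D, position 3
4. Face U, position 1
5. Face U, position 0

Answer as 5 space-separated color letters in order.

After move 1 (R): R=RRRR U=WGWG F=GYGY D=YBYB B=WBWB
After move 2 (U'): U=GGWW F=OOGY R=GYRR B=RRWB L=WBOO
After move 3 (F'): F=OYOG U=GGGR R=BYYR D=BOYB L=WWOW
After move 4 (F'): F=YGOO U=GGBY R=OYBR D=WWYB L=WROG
After move 5 (R'): R=YROB U=GWBR F=YGOY D=WGYO B=BRWB
After move 6 (F'): F=GYYO U=GWYO R=GRWB D=RGYO L=WROB
After move 7 (U): U=YGOW F=GRYO R=BRWB B=WRWB L=GYOB
Query 1: F[2] = Y
Query 2: R[1] = R
Query 3: D[3] = O
Query 4: U[1] = G
Query 5: U[0] = Y

Answer: Y R O G Y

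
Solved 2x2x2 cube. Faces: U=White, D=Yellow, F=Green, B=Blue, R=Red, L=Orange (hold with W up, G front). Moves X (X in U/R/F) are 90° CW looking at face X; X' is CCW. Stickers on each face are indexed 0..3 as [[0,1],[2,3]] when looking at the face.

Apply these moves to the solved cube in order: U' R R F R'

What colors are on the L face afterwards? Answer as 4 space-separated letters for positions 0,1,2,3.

After move 1 (U'): U=WWWW F=OOGG R=GGRR B=RRBB L=BBOO
After move 2 (R): R=RGRG U=WOWG F=OYGY D=YBYR B=WRWB
After move 3 (R): R=RRGG U=WYWY F=OBGR D=YWYW B=GROB
After move 4 (F): F=GORB U=WYOB R=WRYG D=GRYW L=BYOW
After move 5 (R'): R=RGWY U=WOOG F=GYRB D=GOYB B=WRRB
Query: L face = BYOW

Answer: B Y O W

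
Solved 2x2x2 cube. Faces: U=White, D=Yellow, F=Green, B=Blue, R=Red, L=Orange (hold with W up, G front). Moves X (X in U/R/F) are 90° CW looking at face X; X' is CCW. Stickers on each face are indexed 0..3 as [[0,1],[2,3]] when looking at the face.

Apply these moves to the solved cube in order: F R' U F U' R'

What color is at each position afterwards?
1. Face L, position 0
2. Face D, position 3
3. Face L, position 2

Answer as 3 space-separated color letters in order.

Answer: O R O

Derivation:
After move 1 (F): F=GGGG U=WWOO R=WRWR D=RRYY L=OYOY
After move 2 (R'): R=RRWW U=WBOB F=GWGO D=RGYG B=YBRB
After move 3 (U): U=OWBB F=RRGO R=YBWW B=OYRB L=GWOY
After move 4 (F): F=GROR U=OWYW R=BBBW D=WYYG L=GROG
After move 5 (U'): U=WWOY F=GROR R=GRBW B=BBRB L=OYOG
After move 6 (R'): R=RWGB U=WROB F=GWOY D=WRYR B=GBYB
Query 1: L[0] = O
Query 2: D[3] = R
Query 3: L[2] = O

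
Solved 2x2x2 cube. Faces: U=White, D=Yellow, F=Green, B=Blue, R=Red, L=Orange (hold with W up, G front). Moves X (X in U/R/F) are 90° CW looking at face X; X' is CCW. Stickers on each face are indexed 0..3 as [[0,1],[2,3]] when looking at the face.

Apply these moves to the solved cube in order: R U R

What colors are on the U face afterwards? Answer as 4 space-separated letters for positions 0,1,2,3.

After move 1 (R): R=RRRR U=WGWG F=GYGY D=YBYB B=WBWB
After move 2 (U): U=WWGG F=RRGY R=WBRR B=OOWB L=GYOO
After move 3 (R): R=RWRB U=WRGY F=RBGB D=YWYO B=GOWB
Query: U face = WRGY

Answer: W R G Y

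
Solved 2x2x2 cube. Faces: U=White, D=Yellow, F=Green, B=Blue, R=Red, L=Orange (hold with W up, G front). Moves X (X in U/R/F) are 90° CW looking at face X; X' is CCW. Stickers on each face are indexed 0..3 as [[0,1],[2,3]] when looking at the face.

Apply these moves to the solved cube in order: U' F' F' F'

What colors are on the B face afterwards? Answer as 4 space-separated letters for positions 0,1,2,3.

After move 1 (U'): U=WWWW F=OOGG R=GGRR B=RRBB L=BBOO
After move 2 (F'): F=OGOG U=WWGR R=YGYR D=BOYY L=BWOW
After move 3 (F'): F=GGOO U=WWYY R=OGBR D=WWYY L=BROG
After move 4 (F'): F=GOGO U=WWOB R=WGWR D=RGYY L=BYOY
Query: B face = RRBB

Answer: R R B B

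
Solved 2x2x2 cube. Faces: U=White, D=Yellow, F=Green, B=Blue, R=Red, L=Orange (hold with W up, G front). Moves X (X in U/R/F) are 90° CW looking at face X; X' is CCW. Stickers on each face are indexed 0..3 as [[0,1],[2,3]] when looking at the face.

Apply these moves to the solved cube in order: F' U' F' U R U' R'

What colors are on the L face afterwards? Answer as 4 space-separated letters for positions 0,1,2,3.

Answer: R R O W

Derivation:
After move 1 (F'): F=GGGG U=WWRR R=YRYR D=OOYY L=OWOW
After move 2 (U'): U=WRWR F=OWGG R=GGYR B=YRBB L=BBOW
After move 3 (F'): F=WGOG U=WRGY R=OGOR D=BWYY L=BROW
After move 4 (U): U=GWYR F=OGOG R=YROR B=BRBB L=WGOW
After move 5 (R): R=OYRR U=GGYG F=OWOY D=BBYB B=RRWB
After move 6 (U'): U=GGGY F=WGOY R=OWRR B=OYWB L=RROW
After move 7 (R'): R=WROR U=GWGO F=WGOY D=BGYY B=BYBB
Query: L face = RROW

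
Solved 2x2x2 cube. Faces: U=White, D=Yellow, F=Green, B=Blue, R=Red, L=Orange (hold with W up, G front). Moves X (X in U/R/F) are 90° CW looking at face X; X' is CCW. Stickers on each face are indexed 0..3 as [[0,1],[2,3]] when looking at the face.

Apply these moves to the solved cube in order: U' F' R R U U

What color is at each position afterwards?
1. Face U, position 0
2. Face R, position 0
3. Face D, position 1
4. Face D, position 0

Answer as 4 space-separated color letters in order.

After move 1 (U'): U=WWWW F=OOGG R=GGRR B=RRBB L=BBOO
After move 2 (F'): F=OGOG U=WWGR R=YGYR D=BOYY L=BWOW
After move 3 (R): R=YYRG U=WGGG F=OOOY D=BBYR B=RRWB
After move 4 (R): R=RYGY U=WOGY F=OBOR D=BWYR B=GRGB
After move 5 (U): U=GWYO F=RYOR R=GRGY B=BWGB L=OBOW
After move 6 (U): U=YGOW F=GROR R=BWGY B=OBGB L=RYOW
Query 1: U[0] = Y
Query 2: R[0] = B
Query 3: D[1] = W
Query 4: D[0] = B

Answer: Y B W B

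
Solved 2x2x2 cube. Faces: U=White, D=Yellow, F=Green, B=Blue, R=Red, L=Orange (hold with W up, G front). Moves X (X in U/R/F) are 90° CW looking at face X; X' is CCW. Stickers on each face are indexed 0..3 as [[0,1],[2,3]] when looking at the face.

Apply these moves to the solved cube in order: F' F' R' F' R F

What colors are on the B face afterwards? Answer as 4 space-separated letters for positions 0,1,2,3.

After move 1 (F'): F=GGGG U=WWRR R=YRYR D=OOYY L=OWOW
After move 2 (F'): F=GGGG U=WWYY R=OROR D=WWYY L=OROR
After move 3 (R'): R=RROO U=WBYB F=GWGY D=WGYG B=YBWB
After move 4 (F'): F=WYGG U=WBRO R=GRWO D=RRYG L=OBOY
After move 5 (R): R=WGOR U=WYRG F=WRGG D=RWYY B=OBBB
After move 6 (F): F=GWGR U=WYYB R=RGGR D=OWYY L=OROW
Query: B face = OBBB

Answer: O B B B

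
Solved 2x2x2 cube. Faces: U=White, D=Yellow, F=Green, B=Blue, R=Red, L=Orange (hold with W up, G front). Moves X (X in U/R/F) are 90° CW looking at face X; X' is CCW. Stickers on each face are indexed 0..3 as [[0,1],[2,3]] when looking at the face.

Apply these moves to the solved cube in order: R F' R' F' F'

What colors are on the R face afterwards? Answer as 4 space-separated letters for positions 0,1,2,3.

After move 1 (R): R=RRRR U=WGWG F=GYGY D=YBYB B=WBWB
After move 2 (F'): F=YYGG U=WGRR R=BRYR D=OOYB L=OGOW
After move 3 (R'): R=RRBY U=WWRW F=YGGR D=OYYG B=BBOB
After move 4 (F'): F=GRYG U=WWRB R=YROY D=GWYG L=OWOR
After move 5 (F'): F=RGGY U=WWYO R=WRGY D=WRYG L=OBOR
Query: R face = WRGY

Answer: W R G Y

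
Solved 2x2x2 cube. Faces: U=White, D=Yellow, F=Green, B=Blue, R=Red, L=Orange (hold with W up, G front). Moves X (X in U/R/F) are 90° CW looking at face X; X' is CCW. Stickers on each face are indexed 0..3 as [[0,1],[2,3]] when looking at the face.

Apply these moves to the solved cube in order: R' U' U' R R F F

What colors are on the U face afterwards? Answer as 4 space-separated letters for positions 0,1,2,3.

Answer: B G W Y

Derivation:
After move 1 (R'): R=RRRR U=WBWB F=GWGW D=YGYG B=YBYB
After move 2 (U'): U=BBWW F=OOGW R=GWRR B=RRYB L=YBOO
After move 3 (U'): U=BWBW F=YBGW R=OORR B=GWYB L=RROO
After move 4 (R): R=RORO U=BBBW F=YGGG D=YYYG B=WWWB
After move 5 (R): R=RROO U=BGBG F=YYGG D=YWYW B=WWBB
After move 6 (F): F=GYGY U=BGOR R=BRGO D=ORYW L=RYOW
After move 7 (F): F=GGYY U=BGWY R=ORRO D=GBYW L=ROOR
Query: U face = BGWY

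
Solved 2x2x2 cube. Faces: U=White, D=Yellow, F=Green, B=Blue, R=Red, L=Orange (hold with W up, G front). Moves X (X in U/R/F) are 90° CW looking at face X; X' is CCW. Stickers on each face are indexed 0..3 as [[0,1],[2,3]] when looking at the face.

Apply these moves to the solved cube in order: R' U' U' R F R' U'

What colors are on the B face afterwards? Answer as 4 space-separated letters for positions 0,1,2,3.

After move 1 (R'): R=RRRR U=WBWB F=GWGW D=YGYG B=YBYB
After move 2 (U'): U=BBWW F=OOGW R=GWRR B=RRYB L=YBOO
After move 3 (U'): U=BWBW F=YBGW R=OORR B=GWYB L=RROO
After move 4 (R): R=RORO U=BBBW F=YGGG D=YYYG B=WWWB
After move 5 (F): F=GYGG U=BBOR R=BOWO D=RRYG L=RYOY
After move 6 (R'): R=OOBW U=BWOW F=GBGR D=RYYG B=GWRB
After move 7 (U'): U=WWBO F=RYGR R=GBBW B=OORB L=GWOY
Query: B face = OORB

Answer: O O R B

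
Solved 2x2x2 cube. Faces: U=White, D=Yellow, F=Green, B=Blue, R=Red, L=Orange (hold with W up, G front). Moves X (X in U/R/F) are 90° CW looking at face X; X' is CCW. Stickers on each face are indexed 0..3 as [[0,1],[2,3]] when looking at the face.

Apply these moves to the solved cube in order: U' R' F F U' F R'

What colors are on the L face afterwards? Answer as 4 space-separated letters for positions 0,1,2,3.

After move 1 (U'): U=WWWW F=OOGG R=GGRR B=RRBB L=BBOO
After move 2 (R'): R=GRGR U=WBWR F=OWGW D=YOYG B=YRYB
After move 3 (F): F=GOWW U=WBOB R=WRRR D=GGYG L=BYOO
After move 4 (F): F=WGWO U=WBOY R=ORBR D=RWYG L=BGOG
After move 5 (U'): U=BYWO F=BGWO R=WGBR B=ORYB L=YROG
After move 6 (F): F=WBOG U=BYGR R=WGOR D=BWYG L=YROW
After move 7 (R'): R=GRWO U=BYGO F=WYOR D=BBYG B=GRWB
Query: L face = YROW

Answer: Y R O W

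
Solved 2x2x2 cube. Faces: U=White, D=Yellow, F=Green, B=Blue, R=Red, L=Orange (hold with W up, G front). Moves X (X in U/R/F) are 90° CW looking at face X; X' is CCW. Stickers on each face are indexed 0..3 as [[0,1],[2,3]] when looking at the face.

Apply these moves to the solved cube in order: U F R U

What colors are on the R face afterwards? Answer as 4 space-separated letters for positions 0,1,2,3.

Answer: G O R B

Derivation:
After move 1 (U): U=WWWW F=RRGG R=BBRR B=OOBB L=GGOO
After move 2 (F): F=GRGR U=WWOG R=WBWR D=RBYY L=GYOY
After move 3 (R): R=WWRB U=WROR F=GBGY D=RBYO B=GOWB
After move 4 (U): U=OWRR F=WWGY R=GORB B=GYWB L=GBOY
Query: R face = GORB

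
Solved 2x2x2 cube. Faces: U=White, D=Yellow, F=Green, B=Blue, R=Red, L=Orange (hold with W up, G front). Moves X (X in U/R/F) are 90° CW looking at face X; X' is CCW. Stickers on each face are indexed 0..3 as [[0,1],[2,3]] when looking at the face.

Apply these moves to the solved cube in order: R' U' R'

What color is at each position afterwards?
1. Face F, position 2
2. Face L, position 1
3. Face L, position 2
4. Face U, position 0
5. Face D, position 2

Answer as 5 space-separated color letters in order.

Answer: G B O B Y

Derivation:
After move 1 (R'): R=RRRR U=WBWB F=GWGW D=YGYG B=YBYB
After move 2 (U'): U=BBWW F=OOGW R=GWRR B=RRYB L=YBOO
After move 3 (R'): R=WRGR U=BYWR F=OBGW D=YOYW B=GRGB
Query 1: F[2] = G
Query 2: L[1] = B
Query 3: L[2] = O
Query 4: U[0] = B
Query 5: D[2] = Y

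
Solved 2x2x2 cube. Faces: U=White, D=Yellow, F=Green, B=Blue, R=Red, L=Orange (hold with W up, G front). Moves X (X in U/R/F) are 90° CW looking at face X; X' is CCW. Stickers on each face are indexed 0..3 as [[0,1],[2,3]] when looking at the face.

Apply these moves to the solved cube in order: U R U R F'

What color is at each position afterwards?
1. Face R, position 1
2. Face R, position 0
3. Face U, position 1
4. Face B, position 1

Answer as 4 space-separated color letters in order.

After move 1 (U): U=WWWW F=RRGG R=BBRR B=OOBB L=GGOO
After move 2 (R): R=RBRB U=WRWG F=RYGY D=YBYO B=WOWB
After move 3 (U): U=WWGR F=RBGY R=WORB B=GGWB L=RYOO
After move 4 (R): R=RWBO U=WBGY F=RBGO D=YWYG B=RGWB
After move 5 (F'): F=BORG U=WBRB R=WWYO D=YOYG L=RYOG
Query 1: R[1] = W
Query 2: R[0] = W
Query 3: U[1] = B
Query 4: B[1] = G

Answer: W W B G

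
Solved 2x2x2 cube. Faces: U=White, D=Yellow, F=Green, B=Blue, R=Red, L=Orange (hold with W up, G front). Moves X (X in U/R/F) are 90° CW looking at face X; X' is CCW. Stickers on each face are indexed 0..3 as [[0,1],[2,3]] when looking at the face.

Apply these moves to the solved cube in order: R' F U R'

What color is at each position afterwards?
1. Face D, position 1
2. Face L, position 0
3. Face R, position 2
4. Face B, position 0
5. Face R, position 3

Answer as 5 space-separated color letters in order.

Answer: R G Y G B

Derivation:
After move 1 (R'): R=RRRR U=WBWB F=GWGW D=YGYG B=YBYB
After move 2 (F): F=GGWW U=WBOO R=WRBR D=RRYG L=OYOG
After move 3 (U): U=OWOB F=WRWW R=YBBR B=OYYB L=GGOG
After move 4 (R'): R=BRYB U=OYOO F=WWWB D=RRYW B=GYRB
Query 1: D[1] = R
Query 2: L[0] = G
Query 3: R[2] = Y
Query 4: B[0] = G
Query 5: R[3] = B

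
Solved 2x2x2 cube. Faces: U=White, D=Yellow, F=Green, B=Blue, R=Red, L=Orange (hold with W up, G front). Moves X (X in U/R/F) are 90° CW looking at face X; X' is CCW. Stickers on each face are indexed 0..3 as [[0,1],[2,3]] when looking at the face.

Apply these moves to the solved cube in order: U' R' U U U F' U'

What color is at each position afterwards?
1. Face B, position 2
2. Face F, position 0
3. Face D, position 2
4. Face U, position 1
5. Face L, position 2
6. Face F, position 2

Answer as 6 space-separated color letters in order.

Answer: Y Y Y G O B

Derivation:
After move 1 (U'): U=WWWW F=OOGG R=GGRR B=RRBB L=BBOO
After move 2 (R'): R=GRGR U=WBWR F=OWGW D=YOYG B=YRYB
After move 3 (U): U=WWRB F=GRGW R=YRGR B=BBYB L=OWOO
After move 4 (U): U=RWBW F=YRGW R=BBGR B=OWYB L=GROO
After move 5 (U): U=BRWW F=BBGW R=OWGR B=GRYB L=YROO
After move 6 (F'): F=BWBG U=BROG R=OWYR D=ROYG L=YWOW
After move 7 (U'): U=RGBO F=YWBG R=BWYR B=OWYB L=GROW
Query 1: B[2] = Y
Query 2: F[0] = Y
Query 3: D[2] = Y
Query 4: U[1] = G
Query 5: L[2] = O
Query 6: F[2] = B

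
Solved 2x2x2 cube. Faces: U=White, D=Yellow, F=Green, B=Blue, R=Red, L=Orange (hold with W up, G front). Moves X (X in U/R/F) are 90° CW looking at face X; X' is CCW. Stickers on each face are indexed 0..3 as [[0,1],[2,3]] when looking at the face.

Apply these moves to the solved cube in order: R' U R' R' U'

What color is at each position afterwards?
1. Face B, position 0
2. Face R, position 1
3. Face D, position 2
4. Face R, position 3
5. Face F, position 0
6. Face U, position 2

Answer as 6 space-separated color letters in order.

Answer: R Y Y Y G W

Derivation:
After move 1 (R'): R=RRRR U=WBWB F=GWGW D=YGYG B=YBYB
After move 2 (U): U=WWBB F=RRGW R=YBRR B=OOYB L=GWOO
After move 3 (R'): R=BRYR U=WYBO F=RWGB D=YRYW B=GOGB
After move 4 (R'): R=RRBY U=WGBG F=RYGO D=YWYB B=WORB
After move 5 (U'): U=GGWB F=GWGO R=RYBY B=RRRB L=WOOO
Query 1: B[0] = R
Query 2: R[1] = Y
Query 3: D[2] = Y
Query 4: R[3] = Y
Query 5: F[0] = G
Query 6: U[2] = W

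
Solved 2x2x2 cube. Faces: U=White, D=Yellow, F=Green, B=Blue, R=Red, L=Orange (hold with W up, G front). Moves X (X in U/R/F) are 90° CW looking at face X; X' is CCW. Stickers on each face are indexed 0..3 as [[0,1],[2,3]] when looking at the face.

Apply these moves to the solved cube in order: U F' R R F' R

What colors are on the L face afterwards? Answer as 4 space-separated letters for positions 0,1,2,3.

Answer: G Y O B

Derivation:
After move 1 (U): U=WWWW F=RRGG R=BBRR B=OOBB L=GGOO
After move 2 (F'): F=RGRG U=WWBR R=YBYR D=GOYY L=GWOW
After move 3 (R): R=YYRB U=WGBG F=RORY D=GBYO B=ROWB
After move 4 (R): R=RYBY U=WOBY F=RBRO D=GWYR B=GOGB
After move 5 (F'): F=BORR U=WORB R=WYGY D=WWYR L=GYOB
After move 6 (R): R=GWYY U=WORR F=BWRR D=WGYG B=BOOB
Query: L face = GYOB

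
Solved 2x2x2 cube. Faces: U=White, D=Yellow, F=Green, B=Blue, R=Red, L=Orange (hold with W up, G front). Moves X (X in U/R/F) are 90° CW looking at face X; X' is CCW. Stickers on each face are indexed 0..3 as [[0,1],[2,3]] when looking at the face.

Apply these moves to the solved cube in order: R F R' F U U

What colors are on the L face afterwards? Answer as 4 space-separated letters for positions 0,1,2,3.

After move 1 (R): R=RRRR U=WGWG F=GYGY D=YBYB B=WBWB
After move 2 (F): F=GGYY U=WGOO R=WRGR D=RRYB L=OYOB
After move 3 (R'): R=RRWG U=WWOW F=GGYO D=RGYY B=BBRB
After move 4 (F): F=YGOG U=WWBY R=ORWG D=WRYY L=OROG
After move 5 (U): U=BWYW F=OROG R=BBWG B=ORRB L=YGOG
After move 6 (U): U=YBWW F=BBOG R=ORWG B=YGRB L=OROG
Query: L face = OROG

Answer: O R O G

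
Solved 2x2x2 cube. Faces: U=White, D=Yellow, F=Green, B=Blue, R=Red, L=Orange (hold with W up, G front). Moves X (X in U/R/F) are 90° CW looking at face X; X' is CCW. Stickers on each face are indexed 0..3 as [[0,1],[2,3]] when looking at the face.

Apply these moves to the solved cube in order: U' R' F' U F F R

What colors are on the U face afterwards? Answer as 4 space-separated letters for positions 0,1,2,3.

After move 1 (U'): U=WWWW F=OOGG R=GGRR B=RRBB L=BBOO
After move 2 (R'): R=GRGR U=WBWR F=OWGW D=YOYG B=YRYB
After move 3 (F'): F=WWOG U=WBGG R=ORYR D=BOYG L=BROW
After move 4 (U): U=GWGB F=OROG R=YRYR B=BRYB L=WWOW
After move 5 (F): F=OOGR U=GWWW R=GRBR D=YYYG L=WBOO
After move 6 (F): F=GORO U=GWOB R=WRWR D=BGYG L=WYOY
After move 7 (R): R=WWRR U=GOOO F=GGRG D=BYYB B=BRWB
Query: U face = GOOO

Answer: G O O O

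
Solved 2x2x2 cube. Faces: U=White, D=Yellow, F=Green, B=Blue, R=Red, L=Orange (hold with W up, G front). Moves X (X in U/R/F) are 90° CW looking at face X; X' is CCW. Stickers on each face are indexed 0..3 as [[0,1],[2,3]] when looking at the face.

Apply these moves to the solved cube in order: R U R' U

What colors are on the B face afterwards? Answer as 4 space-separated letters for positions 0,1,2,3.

Answer: G Y B B

Derivation:
After move 1 (R): R=RRRR U=WGWG F=GYGY D=YBYB B=WBWB
After move 2 (U): U=WWGG F=RRGY R=WBRR B=OOWB L=GYOO
After move 3 (R'): R=BRWR U=WWGO F=RWGG D=YRYY B=BOBB
After move 4 (U): U=GWOW F=BRGG R=BOWR B=GYBB L=RWOO
Query: B face = GYBB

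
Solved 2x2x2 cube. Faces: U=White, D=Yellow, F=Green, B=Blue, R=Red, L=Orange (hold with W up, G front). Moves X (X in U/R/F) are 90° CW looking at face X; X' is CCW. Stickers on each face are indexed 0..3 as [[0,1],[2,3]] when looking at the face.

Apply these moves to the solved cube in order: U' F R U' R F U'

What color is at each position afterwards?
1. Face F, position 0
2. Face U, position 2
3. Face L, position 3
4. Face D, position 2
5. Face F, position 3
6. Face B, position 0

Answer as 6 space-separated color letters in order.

Answer: B O W Y B W

Derivation:
After move 1 (U'): U=WWWW F=OOGG R=GGRR B=RRBB L=BBOO
After move 2 (F): F=GOGO U=WWOB R=WGWR D=RGYY L=BYOY
After move 3 (R): R=WWRG U=WOOO F=GGGY D=RBYR B=BRWB
After move 4 (U'): U=OOWO F=BYGY R=GGRG B=WWWB L=BROY
After move 5 (R): R=RGGG U=OYWY F=BBGR D=RWYW B=OWOB
After move 6 (F): F=GBRB U=OYYR R=WGYG D=GRYW L=BROW
After move 7 (U'): U=YROY F=BRRB R=GBYG B=WGOB L=OWOW
Query 1: F[0] = B
Query 2: U[2] = O
Query 3: L[3] = W
Query 4: D[2] = Y
Query 5: F[3] = B
Query 6: B[0] = W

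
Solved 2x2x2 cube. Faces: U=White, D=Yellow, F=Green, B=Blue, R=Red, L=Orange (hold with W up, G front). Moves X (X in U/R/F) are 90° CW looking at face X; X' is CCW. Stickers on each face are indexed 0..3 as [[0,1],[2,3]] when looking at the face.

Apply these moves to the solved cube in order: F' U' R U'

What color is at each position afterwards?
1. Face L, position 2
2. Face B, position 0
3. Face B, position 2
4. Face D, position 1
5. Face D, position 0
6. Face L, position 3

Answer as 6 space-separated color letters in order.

After move 1 (F'): F=GGGG U=WWRR R=YRYR D=OOYY L=OWOW
After move 2 (U'): U=WRWR F=OWGG R=GGYR B=YRBB L=BBOW
After move 3 (R): R=YGRG U=WWWG F=OOGY D=OBYY B=RRRB
After move 4 (U'): U=WGWW F=BBGY R=OORG B=YGRB L=RROW
Query 1: L[2] = O
Query 2: B[0] = Y
Query 3: B[2] = R
Query 4: D[1] = B
Query 5: D[0] = O
Query 6: L[3] = W

Answer: O Y R B O W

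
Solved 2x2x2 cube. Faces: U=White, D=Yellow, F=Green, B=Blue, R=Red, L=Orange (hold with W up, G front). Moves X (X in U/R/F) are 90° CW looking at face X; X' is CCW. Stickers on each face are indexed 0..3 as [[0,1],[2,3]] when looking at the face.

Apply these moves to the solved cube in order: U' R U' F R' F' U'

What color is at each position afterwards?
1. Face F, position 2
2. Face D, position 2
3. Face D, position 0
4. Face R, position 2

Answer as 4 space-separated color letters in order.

Answer: G Y Y R

Derivation:
After move 1 (U'): U=WWWW F=OOGG R=GGRR B=RRBB L=BBOO
After move 2 (R): R=RGRG U=WOWG F=OYGY D=YBYR B=WRWB
After move 3 (U'): U=OGWW F=BBGY R=OYRG B=RGWB L=WROO
After move 4 (F): F=GBYB U=OGOR R=WYWG D=ROYR L=WYOB
After move 5 (R'): R=YGWW U=OWOR F=GGYR D=RBYB B=RGOB
After move 6 (F'): F=GRGY U=OWYW R=BGRW D=YBYB L=WROO
After move 7 (U'): U=WWOY F=WRGY R=GRRW B=BGOB L=RGOO
Query 1: F[2] = G
Query 2: D[2] = Y
Query 3: D[0] = Y
Query 4: R[2] = R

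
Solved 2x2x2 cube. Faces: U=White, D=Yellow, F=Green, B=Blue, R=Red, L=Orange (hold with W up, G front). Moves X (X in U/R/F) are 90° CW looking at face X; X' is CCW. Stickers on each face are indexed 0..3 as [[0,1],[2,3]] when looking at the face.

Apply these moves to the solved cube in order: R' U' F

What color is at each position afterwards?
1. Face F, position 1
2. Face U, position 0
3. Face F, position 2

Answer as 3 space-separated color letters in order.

After move 1 (R'): R=RRRR U=WBWB F=GWGW D=YGYG B=YBYB
After move 2 (U'): U=BBWW F=OOGW R=GWRR B=RRYB L=YBOO
After move 3 (F): F=GOWO U=BBOB R=WWWR D=RGYG L=YYOG
Query 1: F[1] = O
Query 2: U[0] = B
Query 3: F[2] = W

Answer: O B W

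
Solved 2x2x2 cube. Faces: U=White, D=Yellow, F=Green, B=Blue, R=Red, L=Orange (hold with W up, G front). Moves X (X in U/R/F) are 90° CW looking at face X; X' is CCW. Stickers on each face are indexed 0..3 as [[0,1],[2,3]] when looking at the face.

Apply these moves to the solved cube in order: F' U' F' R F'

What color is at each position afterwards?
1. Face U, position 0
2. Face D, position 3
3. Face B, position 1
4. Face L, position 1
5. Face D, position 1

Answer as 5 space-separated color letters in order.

After move 1 (F'): F=GGGG U=WWRR R=YRYR D=OOYY L=OWOW
After move 2 (U'): U=WRWR F=OWGG R=GGYR B=YRBB L=BBOW
After move 3 (F'): F=WGOG U=WRGY R=OGOR D=BWYY L=BROW
After move 4 (R): R=OORG U=WGGG F=WWOY D=BBYY B=YRRB
After move 5 (F'): F=WYWO U=WGOR R=BOBG D=RWYY L=BGOG
Query 1: U[0] = W
Query 2: D[3] = Y
Query 3: B[1] = R
Query 4: L[1] = G
Query 5: D[1] = W

Answer: W Y R G W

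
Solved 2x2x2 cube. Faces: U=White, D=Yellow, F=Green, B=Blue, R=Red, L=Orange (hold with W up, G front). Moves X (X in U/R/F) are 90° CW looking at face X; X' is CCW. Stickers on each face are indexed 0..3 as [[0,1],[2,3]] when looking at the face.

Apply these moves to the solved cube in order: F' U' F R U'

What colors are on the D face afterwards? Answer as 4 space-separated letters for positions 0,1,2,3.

After move 1 (F'): F=GGGG U=WWRR R=YRYR D=OOYY L=OWOW
After move 2 (U'): U=WRWR F=OWGG R=GGYR B=YRBB L=BBOW
After move 3 (F): F=GOGW U=WRWB R=WGRR D=YGYY L=BOOO
After move 4 (R): R=RWRG U=WOWW F=GGGY D=YBYY B=BRRB
After move 5 (U'): U=OWWW F=BOGY R=GGRG B=RWRB L=BROO
Query: D face = YBYY

Answer: Y B Y Y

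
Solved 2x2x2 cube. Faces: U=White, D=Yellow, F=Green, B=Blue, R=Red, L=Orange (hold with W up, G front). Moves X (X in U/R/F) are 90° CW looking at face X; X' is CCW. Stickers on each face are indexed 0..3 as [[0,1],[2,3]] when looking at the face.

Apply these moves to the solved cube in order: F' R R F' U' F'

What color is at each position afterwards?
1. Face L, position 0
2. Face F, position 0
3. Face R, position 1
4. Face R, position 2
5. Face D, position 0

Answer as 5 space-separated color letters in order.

After move 1 (F'): F=GGGG U=WWRR R=YRYR D=OOYY L=OWOW
After move 2 (R): R=YYRR U=WGRG F=GOGY D=OBYB B=RBWB
After move 3 (R): R=RYRY U=WORY F=GBGB D=OWYR B=GBGB
After move 4 (F'): F=BBGG U=WORR R=WYOY D=WWYR L=OYOR
After move 5 (U'): U=ORWR F=OYGG R=BBOY B=WYGB L=GBOR
After move 6 (F'): F=YGOG U=ORBO R=WBWY D=BRYR L=GROW
Query 1: L[0] = G
Query 2: F[0] = Y
Query 3: R[1] = B
Query 4: R[2] = W
Query 5: D[0] = B

Answer: G Y B W B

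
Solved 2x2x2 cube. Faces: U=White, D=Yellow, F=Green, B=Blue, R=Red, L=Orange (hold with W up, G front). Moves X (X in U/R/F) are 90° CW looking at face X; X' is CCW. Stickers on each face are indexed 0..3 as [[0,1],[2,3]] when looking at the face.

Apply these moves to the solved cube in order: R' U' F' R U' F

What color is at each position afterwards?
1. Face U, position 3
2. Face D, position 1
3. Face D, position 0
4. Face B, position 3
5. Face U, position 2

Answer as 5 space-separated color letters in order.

After move 1 (R'): R=RRRR U=WBWB F=GWGW D=YGYG B=YBYB
After move 2 (U'): U=BBWW F=OOGW R=GWRR B=RRYB L=YBOO
After move 3 (F'): F=OWOG U=BBGR R=GWYR D=BOYG L=YWOW
After move 4 (R): R=YGRW U=BWGG F=OOOG D=BYYR B=RRBB
After move 5 (U'): U=WGBG F=YWOG R=OORW B=YGBB L=RROW
After move 6 (F): F=OYGW U=WGWR R=BOGW D=ROYR L=RBOY
Query 1: U[3] = R
Query 2: D[1] = O
Query 3: D[0] = R
Query 4: B[3] = B
Query 5: U[2] = W

Answer: R O R B W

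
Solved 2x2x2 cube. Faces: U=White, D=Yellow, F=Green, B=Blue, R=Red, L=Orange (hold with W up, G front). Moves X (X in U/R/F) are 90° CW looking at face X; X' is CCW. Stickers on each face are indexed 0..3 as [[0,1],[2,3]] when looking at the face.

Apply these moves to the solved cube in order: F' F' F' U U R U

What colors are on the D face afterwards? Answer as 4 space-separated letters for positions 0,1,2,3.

Answer: R B Y G

Derivation:
After move 1 (F'): F=GGGG U=WWRR R=YRYR D=OOYY L=OWOW
After move 2 (F'): F=GGGG U=WWYY R=OROR D=WWYY L=OROR
After move 3 (F'): F=GGGG U=WWOO R=WRWR D=RRYY L=OYOY
After move 4 (U): U=OWOW F=WRGG R=BBWR B=OYBB L=GGOY
After move 5 (U): U=OOWW F=BBGG R=OYWR B=GGBB L=WROY
After move 6 (R): R=WORY U=OBWG F=BRGY D=RBYG B=WGOB
After move 7 (U): U=WOGB F=WOGY R=WGRY B=WROB L=BROY
Query: D face = RBYG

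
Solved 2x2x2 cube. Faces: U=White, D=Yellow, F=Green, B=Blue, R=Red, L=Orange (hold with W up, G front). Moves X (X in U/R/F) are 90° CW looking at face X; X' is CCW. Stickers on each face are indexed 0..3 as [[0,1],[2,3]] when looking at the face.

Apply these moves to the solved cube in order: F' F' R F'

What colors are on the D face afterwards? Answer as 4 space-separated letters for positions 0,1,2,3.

After move 1 (F'): F=GGGG U=WWRR R=YRYR D=OOYY L=OWOW
After move 2 (F'): F=GGGG U=WWYY R=OROR D=WWYY L=OROR
After move 3 (R): R=OORR U=WGYG F=GWGY D=WBYB B=YBWB
After move 4 (F'): F=WYGG U=WGOR R=BOWR D=RRYB L=OGOY
Query: D face = RRYB

Answer: R R Y B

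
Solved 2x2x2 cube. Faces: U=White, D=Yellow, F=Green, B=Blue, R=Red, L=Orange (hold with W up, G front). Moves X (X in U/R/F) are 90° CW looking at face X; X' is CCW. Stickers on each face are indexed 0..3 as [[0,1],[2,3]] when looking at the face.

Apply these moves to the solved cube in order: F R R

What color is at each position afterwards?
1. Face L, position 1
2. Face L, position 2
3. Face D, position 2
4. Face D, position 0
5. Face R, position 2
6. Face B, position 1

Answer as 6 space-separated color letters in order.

After move 1 (F): F=GGGG U=WWOO R=WRWR D=RRYY L=OYOY
After move 2 (R): R=WWRR U=WGOG F=GRGY D=RBYB B=OBWB
After move 3 (R): R=RWRW U=WROY F=GBGB D=RWYO B=GBGB
Query 1: L[1] = Y
Query 2: L[2] = O
Query 3: D[2] = Y
Query 4: D[0] = R
Query 5: R[2] = R
Query 6: B[1] = B

Answer: Y O Y R R B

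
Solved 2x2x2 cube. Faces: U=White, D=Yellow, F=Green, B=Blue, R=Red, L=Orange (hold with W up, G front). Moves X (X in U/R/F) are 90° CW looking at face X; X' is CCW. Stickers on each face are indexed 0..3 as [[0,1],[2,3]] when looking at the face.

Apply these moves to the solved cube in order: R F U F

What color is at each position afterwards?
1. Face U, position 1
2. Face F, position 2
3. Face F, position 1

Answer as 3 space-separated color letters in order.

Answer: W Y W

Derivation:
After move 1 (R): R=RRRR U=WGWG F=GYGY D=YBYB B=WBWB
After move 2 (F): F=GGYY U=WGOO R=WRGR D=RRYB L=OYOB
After move 3 (U): U=OWOG F=WRYY R=WBGR B=OYWB L=GGOB
After move 4 (F): F=YWYR U=OWBG R=OBGR D=GWYB L=GROR
Query 1: U[1] = W
Query 2: F[2] = Y
Query 3: F[1] = W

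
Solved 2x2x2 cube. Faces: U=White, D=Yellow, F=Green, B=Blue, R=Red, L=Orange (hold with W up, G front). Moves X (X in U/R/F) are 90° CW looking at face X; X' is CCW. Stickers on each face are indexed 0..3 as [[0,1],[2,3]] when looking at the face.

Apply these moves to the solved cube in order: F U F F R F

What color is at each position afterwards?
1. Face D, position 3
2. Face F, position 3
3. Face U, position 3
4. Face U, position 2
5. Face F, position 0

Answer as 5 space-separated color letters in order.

After move 1 (F): F=GGGG U=WWOO R=WRWR D=RRYY L=OYOY
After move 2 (U): U=OWOW F=WRGG R=BBWR B=OYBB L=GGOY
After move 3 (F): F=GWGR U=OWYG R=OBWR D=WBYY L=GROR
After move 4 (F): F=GGRW U=OWRR R=YBGR D=WOYY L=GWOB
After move 5 (R): R=GYRB U=OGRW F=GORY D=WBYO B=RYWB
After move 6 (F): F=RGYO U=OGBW R=RYWB D=RGYO L=GWOB
Query 1: D[3] = O
Query 2: F[3] = O
Query 3: U[3] = W
Query 4: U[2] = B
Query 5: F[0] = R

Answer: O O W B R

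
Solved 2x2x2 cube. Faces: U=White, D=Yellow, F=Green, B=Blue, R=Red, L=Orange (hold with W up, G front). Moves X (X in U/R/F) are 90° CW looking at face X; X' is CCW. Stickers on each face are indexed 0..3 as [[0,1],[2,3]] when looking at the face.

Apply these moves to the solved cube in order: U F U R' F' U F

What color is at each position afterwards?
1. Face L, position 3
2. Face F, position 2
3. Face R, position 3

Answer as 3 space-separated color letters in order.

After move 1 (U): U=WWWW F=RRGG R=BBRR B=OOBB L=GGOO
After move 2 (F): F=GRGR U=WWOG R=WBWR D=RBYY L=GYOY
After move 3 (U): U=OWGW F=WBGR R=OOWR B=GYBB L=GROY
After move 4 (R'): R=OROW U=OBGG F=WWGW D=RBYR B=YYBB
After move 5 (F'): F=WWWG U=OBOO R=BRRW D=RYYR L=GGOG
After move 6 (U): U=OOOB F=BRWG R=YYRW B=GGBB L=WWOG
After move 7 (F): F=WBGR U=OOGW R=OYBW D=RYYR L=WROY
Query 1: L[3] = Y
Query 2: F[2] = G
Query 3: R[3] = W

Answer: Y G W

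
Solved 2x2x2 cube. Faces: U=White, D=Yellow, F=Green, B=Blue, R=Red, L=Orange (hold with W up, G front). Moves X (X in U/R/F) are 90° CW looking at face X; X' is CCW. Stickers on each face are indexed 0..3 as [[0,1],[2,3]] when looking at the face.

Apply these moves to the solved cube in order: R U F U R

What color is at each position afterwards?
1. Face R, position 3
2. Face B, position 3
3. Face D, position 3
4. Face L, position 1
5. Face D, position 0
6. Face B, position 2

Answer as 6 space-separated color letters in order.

After move 1 (R): R=RRRR U=WGWG F=GYGY D=YBYB B=WBWB
After move 2 (U): U=WWGG F=RRGY R=WBRR B=OOWB L=GYOO
After move 3 (F): F=GRYR U=WWOY R=GBGR D=RWYB L=GYOB
After move 4 (U): U=OWYW F=GBYR R=OOGR B=GYWB L=GROB
After move 5 (R): R=GORO U=OBYR F=GWYB D=RWYG B=WYWB
Query 1: R[3] = O
Query 2: B[3] = B
Query 3: D[3] = G
Query 4: L[1] = R
Query 5: D[0] = R
Query 6: B[2] = W

Answer: O B G R R W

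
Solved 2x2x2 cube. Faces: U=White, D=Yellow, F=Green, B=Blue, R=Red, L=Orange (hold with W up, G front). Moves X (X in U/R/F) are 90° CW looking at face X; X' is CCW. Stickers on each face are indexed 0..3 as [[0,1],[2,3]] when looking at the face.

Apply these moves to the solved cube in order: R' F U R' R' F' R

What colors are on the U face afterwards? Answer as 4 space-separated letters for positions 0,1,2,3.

Answer: O O R W

Derivation:
After move 1 (R'): R=RRRR U=WBWB F=GWGW D=YGYG B=YBYB
After move 2 (F): F=GGWW U=WBOO R=WRBR D=RRYG L=OYOG
After move 3 (U): U=OWOB F=WRWW R=YBBR B=OYYB L=GGOG
After move 4 (R'): R=BRYB U=OYOO F=WWWB D=RRYW B=GYRB
After move 5 (R'): R=RBBY U=OROG F=WYWO D=RWYB B=WYRB
After move 6 (F'): F=YOWW U=ORRB R=WBRY D=GGYB L=GGOO
After move 7 (R): R=RWYB U=OORW F=YGWB D=GRYW B=BYRB
Query: U face = OORW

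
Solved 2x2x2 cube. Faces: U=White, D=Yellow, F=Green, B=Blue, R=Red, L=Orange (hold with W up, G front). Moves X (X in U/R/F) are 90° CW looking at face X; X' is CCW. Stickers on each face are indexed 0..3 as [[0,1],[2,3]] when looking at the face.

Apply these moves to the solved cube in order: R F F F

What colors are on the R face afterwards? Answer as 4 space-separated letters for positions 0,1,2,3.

After move 1 (R): R=RRRR U=WGWG F=GYGY D=YBYB B=WBWB
After move 2 (F): F=GGYY U=WGOO R=WRGR D=RRYB L=OYOB
After move 3 (F): F=YGYG U=WGBY R=OROR D=GWYB L=OROR
After move 4 (F): F=YYGG U=WGRR R=BRYR D=OOYB L=OGOW
Query: R face = BRYR

Answer: B R Y R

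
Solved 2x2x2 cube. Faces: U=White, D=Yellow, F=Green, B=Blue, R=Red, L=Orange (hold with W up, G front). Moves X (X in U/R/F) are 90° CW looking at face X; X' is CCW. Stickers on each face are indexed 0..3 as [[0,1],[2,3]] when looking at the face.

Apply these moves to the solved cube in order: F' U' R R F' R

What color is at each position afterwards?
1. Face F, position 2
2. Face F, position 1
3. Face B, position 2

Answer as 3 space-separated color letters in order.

After move 1 (F'): F=GGGG U=WWRR R=YRYR D=OOYY L=OWOW
After move 2 (U'): U=WRWR F=OWGG R=GGYR B=YRBB L=BBOW
After move 3 (R): R=YGRG U=WWWG F=OOGY D=OBYY B=RRRB
After move 4 (R): R=RYGG U=WOWY F=OBGY D=ORYR B=GRWB
After move 5 (F'): F=BYOG U=WORG R=RYOG D=BWYR L=BYOW
After move 6 (R): R=ORGY U=WYRG F=BWOR D=BWYG B=GROB
Query 1: F[2] = O
Query 2: F[1] = W
Query 3: B[2] = O

Answer: O W O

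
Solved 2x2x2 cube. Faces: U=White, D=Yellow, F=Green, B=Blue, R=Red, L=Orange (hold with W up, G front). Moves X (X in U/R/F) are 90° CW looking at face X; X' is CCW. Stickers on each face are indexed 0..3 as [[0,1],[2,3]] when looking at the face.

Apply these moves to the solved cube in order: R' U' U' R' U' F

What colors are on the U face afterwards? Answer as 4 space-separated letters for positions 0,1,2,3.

Answer: Y G O W

Derivation:
After move 1 (R'): R=RRRR U=WBWB F=GWGW D=YGYG B=YBYB
After move 2 (U'): U=BBWW F=OOGW R=GWRR B=RRYB L=YBOO
After move 3 (U'): U=BWBW F=YBGW R=OORR B=GWYB L=RROO
After move 4 (R'): R=OROR U=BYBG F=YWGW D=YBYW B=GWGB
After move 5 (U'): U=YGBB F=RRGW R=YWOR B=ORGB L=GWOO
After move 6 (F): F=GRWR U=YGOW R=BWBR D=OYYW L=GYOB
Query: U face = YGOW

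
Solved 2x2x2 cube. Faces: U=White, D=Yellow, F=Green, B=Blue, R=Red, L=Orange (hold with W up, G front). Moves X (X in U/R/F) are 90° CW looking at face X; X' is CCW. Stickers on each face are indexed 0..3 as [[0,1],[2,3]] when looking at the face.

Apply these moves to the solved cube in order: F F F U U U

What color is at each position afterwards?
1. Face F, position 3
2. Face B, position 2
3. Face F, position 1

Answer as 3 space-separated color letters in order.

After move 1 (F): F=GGGG U=WWOO R=WRWR D=RRYY L=OYOY
After move 2 (F): F=GGGG U=WWYY R=OROR D=WWYY L=OROR
After move 3 (F): F=GGGG U=WWRR R=YRYR D=OOYY L=OWOW
After move 4 (U): U=RWRW F=YRGG R=BBYR B=OWBB L=GGOW
After move 5 (U): U=RRWW F=BBGG R=OWYR B=GGBB L=YROW
After move 6 (U): U=WRWR F=OWGG R=GGYR B=YRBB L=BBOW
Query 1: F[3] = G
Query 2: B[2] = B
Query 3: F[1] = W

Answer: G B W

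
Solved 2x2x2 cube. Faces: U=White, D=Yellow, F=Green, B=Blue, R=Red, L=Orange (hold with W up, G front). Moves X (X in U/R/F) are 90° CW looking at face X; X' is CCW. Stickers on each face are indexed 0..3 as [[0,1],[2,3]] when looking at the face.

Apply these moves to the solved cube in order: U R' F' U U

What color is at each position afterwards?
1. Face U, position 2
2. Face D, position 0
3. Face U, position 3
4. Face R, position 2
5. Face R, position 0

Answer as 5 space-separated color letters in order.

Answer: B G W Y G

Derivation:
After move 1 (U): U=WWWW F=RRGG R=BBRR B=OOBB L=GGOO
After move 2 (R'): R=BRBR U=WBWO F=RWGW D=YRYG B=YOYB
After move 3 (F'): F=WWRG U=WBBB R=RRYR D=GOYG L=GOOW
After move 4 (U): U=BWBB F=RRRG R=YOYR B=GOYB L=WWOW
After move 5 (U): U=BBBW F=YORG R=GOYR B=WWYB L=RROW
Query 1: U[2] = B
Query 2: D[0] = G
Query 3: U[3] = W
Query 4: R[2] = Y
Query 5: R[0] = G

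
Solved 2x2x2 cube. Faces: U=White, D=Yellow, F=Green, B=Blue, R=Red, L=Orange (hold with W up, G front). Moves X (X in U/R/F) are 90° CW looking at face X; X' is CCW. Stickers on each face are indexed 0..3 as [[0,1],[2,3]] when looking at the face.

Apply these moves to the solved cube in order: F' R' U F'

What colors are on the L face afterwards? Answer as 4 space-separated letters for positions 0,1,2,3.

After move 1 (F'): F=GGGG U=WWRR R=YRYR D=OOYY L=OWOW
After move 2 (R'): R=RRYY U=WBRB F=GWGR D=OGYG B=YBOB
After move 3 (U): U=RWBB F=RRGR R=YBYY B=OWOB L=GWOW
After move 4 (F'): F=RRRG U=RWYY R=GBOY D=WWYG L=GBOB
Query: L face = GBOB

Answer: G B O B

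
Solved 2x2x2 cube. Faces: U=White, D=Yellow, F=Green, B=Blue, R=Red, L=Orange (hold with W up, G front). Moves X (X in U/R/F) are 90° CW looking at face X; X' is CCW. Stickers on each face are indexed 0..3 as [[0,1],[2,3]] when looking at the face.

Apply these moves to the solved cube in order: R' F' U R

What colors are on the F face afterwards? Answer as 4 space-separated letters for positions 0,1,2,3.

Answer: G O G G

Derivation:
After move 1 (R'): R=RRRR U=WBWB F=GWGW D=YGYG B=YBYB
After move 2 (F'): F=WWGG U=WBRR R=GRYR D=OOYG L=OBOW
After move 3 (U): U=RWRB F=GRGG R=YBYR B=OBYB L=WWOW
After move 4 (R): R=YYRB U=RRRG F=GOGG D=OYYO B=BBWB
Query: F face = GOGG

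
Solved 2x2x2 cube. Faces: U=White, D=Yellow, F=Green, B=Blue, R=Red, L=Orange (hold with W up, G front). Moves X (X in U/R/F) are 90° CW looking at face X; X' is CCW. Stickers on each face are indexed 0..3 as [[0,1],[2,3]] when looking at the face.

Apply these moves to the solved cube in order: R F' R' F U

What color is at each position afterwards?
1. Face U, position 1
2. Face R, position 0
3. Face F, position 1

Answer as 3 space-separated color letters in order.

Answer: W B R

Derivation:
After move 1 (R): R=RRRR U=WGWG F=GYGY D=YBYB B=WBWB
After move 2 (F'): F=YYGG U=WGRR R=BRYR D=OOYB L=OGOW
After move 3 (R'): R=RRBY U=WWRW F=YGGR D=OYYG B=BBOB
After move 4 (F): F=GYRG U=WWWG R=RRWY D=BRYG L=OOOY
After move 5 (U): U=WWGW F=RRRG R=BBWY B=OOOB L=GYOY
Query 1: U[1] = W
Query 2: R[0] = B
Query 3: F[1] = R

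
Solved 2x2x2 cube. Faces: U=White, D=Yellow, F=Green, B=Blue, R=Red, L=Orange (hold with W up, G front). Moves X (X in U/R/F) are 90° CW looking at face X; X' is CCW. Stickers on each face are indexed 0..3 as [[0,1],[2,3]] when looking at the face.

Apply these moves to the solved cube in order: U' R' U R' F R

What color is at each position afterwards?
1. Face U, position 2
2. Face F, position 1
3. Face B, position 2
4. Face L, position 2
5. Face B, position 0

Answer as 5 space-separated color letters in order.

After move 1 (U'): U=WWWW F=OOGG R=GGRR B=RRBB L=BBOO
After move 2 (R'): R=GRGR U=WBWR F=OWGW D=YOYG B=YRYB
After move 3 (U): U=WWRB F=GRGW R=YRGR B=BBYB L=OWOO
After move 4 (R'): R=RRYG U=WYRB F=GWGB D=YRYW B=GBOB
After move 5 (F): F=GGBW U=WYOW R=RRBG D=YRYW L=OYOR
After move 6 (R): R=BRGR U=WGOW F=GRBW D=YOYG B=WBYB
Query 1: U[2] = O
Query 2: F[1] = R
Query 3: B[2] = Y
Query 4: L[2] = O
Query 5: B[0] = W

Answer: O R Y O W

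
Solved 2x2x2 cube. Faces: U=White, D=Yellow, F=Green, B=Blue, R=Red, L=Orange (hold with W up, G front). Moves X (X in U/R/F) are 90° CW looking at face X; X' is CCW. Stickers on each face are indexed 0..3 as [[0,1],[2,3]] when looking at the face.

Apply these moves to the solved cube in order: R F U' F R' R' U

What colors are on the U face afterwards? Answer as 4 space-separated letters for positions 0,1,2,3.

Answer: B G B G

Derivation:
After move 1 (R): R=RRRR U=WGWG F=GYGY D=YBYB B=WBWB
After move 2 (F): F=GGYY U=WGOO R=WRGR D=RRYB L=OYOB
After move 3 (U'): U=GOWO F=OYYY R=GGGR B=WRWB L=WBOB
After move 4 (F): F=YOYY U=GOBB R=WGOR D=GGYB L=WROR
After move 5 (R'): R=GRWO U=GWBW F=YOYB D=GOYY B=BRGB
After move 6 (R'): R=ROGW U=GGBB F=YWYW D=GOYB B=YROB
After move 7 (U): U=BGBG F=ROYW R=YRGW B=WROB L=YWOR
Query: U face = BGBG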